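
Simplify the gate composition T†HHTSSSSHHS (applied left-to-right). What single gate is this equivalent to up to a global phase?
S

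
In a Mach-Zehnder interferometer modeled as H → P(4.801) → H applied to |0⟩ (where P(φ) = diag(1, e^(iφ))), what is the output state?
(0.5442 - 0.498i)|0⟩ + (0.4558 + 0.498i)|1⟩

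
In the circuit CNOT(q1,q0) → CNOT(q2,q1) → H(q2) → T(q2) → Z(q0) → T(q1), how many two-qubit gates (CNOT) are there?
2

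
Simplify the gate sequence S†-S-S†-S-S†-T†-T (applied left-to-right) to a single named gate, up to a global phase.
S†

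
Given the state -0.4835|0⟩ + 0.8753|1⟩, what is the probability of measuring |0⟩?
0.2338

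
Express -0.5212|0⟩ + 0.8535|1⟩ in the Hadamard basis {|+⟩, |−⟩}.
0.235|+⟩ - 0.9721|−⟩

With |ψ⟩ = α|0⟩ + β|1⟩, the Hadamard-basis coefficients are ⟨+|ψ⟩ = (α + β)/√2 and ⟨−|ψ⟩ = (α − β)/√2.
Here α = -0.5212, β = 0.8535: (α + β)/√2 = 0.235, (α − β)/√2 = -0.9721.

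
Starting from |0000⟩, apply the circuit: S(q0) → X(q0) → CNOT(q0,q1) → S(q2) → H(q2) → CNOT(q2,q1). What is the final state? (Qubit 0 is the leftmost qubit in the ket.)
1/√2|1010⟩ + 1/√2|1100⟩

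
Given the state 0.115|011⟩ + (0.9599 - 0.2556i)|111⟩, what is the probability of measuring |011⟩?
0.01323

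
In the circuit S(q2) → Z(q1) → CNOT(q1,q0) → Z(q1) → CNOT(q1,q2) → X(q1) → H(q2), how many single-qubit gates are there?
5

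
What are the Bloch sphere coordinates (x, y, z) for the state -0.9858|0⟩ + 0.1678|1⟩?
(-0.3308, 0, 0.9436)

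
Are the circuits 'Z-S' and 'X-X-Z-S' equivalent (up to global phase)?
Yes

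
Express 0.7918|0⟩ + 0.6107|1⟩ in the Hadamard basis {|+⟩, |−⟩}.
0.9917|+⟩ + 0.1281|−⟩

With |ψ⟩ = α|0⟩ + β|1⟩, the Hadamard-basis coefficients are ⟨+|ψ⟩ = (α + β)/√2 and ⟨−|ψ⟩ = (α − β)/√2.
Here α = 0.7918, β = 0.6107: (α + β)/√2 = 0.9917, (α − β)/√2 = 0.1281.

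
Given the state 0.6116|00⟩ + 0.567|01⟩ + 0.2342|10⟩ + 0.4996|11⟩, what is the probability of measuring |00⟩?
0.3741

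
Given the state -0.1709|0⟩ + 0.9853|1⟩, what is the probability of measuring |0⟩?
0.02921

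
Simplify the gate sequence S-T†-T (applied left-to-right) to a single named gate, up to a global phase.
S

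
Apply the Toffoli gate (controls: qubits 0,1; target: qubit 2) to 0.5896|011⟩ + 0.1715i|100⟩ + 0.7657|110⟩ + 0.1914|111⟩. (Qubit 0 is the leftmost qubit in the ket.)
0.5896|011⟩ + 0.1715i|100⟩ + 0.1914|110⟩ + 0.7657|111⟩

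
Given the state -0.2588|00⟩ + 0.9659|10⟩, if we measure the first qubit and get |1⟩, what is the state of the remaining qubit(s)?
|0⟩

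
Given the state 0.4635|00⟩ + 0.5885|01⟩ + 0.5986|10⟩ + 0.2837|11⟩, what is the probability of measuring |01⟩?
0.3463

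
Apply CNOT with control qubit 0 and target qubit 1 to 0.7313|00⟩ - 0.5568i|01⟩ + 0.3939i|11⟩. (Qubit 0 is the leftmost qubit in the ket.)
0.7313|00⟩ - 0.5568i|01⟩ + 0.3939i|10⟩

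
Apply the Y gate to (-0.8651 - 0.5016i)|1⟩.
(-0.5016 + 0.8651i)|0⟩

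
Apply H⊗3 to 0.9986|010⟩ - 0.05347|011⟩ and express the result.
0.3342|000⟩ + 0.372|001⟩ - 0.3342|010⟩ - 0.372|011⟩ + 0.3342|100⟩ + 0.372|101⟩ - 0.3342|110⟩ - 0.372|111⟩

H⊗3 gives amp(|y⟩) = (1/2√2) Σ_x (−1)^(x·y) amp(|x⟩), where x·y is the number of positions in which both x and y have a 1.
|000⟩: (0.9986 - 0.05347)/(2√2) = 0.3342
|001⟩: (0.9986 + 0.05347)/(2√2) = 0.372
|010⟩: (-0.9986 + 0.05347)/(2√2) = -0.3342
|011⟩: (-0.9986 - 0.05347)/(2√2) = -0.372
|100⟩: (0.9986 - 0.05347)/(2√2) = 0.3342
|101⟩: (0.9986 + 0.05347)/(2√2) = 0.372
|110⟩: (-0.9986 + 0.05347)/(2√2) = -0.3342
|111⟩: (-0.9986 - 0.05347)/(2√2) = -0.372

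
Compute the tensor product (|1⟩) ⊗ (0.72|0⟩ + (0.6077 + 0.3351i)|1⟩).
0.72|10⟩ + (0.6077 + 0.3351i)|11⟩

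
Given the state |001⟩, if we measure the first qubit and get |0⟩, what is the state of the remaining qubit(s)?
|01⟩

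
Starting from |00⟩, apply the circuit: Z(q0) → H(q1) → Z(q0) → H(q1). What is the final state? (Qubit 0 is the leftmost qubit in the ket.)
|00⟩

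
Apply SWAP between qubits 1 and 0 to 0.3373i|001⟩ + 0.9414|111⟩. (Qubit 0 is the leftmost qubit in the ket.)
0.3373i|001⟩ + 0.9414|111⟩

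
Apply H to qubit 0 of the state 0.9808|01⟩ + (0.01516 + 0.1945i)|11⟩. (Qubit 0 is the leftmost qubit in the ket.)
(0.7043 + 0.1375i)|01⟩ + (0.6828 - 0.1375i)|11⟩

H on qubit 0 mixes each pair of kets that differ only in qubit 0: amplitudes (a, b) of (|…0…⟩, |…1…⟩) become ((a + b)/√2, (a − b)/√2). Kets absent from the input have amplitude 0.
(|01⟩, |11⟩): (a, b) = (0.9808, (0.01516 + 0.1945i)) → ((0.7043 + 0.1375i), (0.6828 - 0.1375i))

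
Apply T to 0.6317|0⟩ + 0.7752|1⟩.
0.6317|0⟩ + (0.5481 + 0.5481i)|1⟩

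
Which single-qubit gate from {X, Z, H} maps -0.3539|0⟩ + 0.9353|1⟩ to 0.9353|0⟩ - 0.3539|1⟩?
X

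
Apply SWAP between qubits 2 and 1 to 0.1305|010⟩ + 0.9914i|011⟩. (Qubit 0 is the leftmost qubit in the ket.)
0.1305|001⟩ + 0.9914i|011⟩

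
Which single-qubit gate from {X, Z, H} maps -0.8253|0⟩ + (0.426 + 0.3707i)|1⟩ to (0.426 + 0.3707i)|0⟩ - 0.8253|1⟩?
X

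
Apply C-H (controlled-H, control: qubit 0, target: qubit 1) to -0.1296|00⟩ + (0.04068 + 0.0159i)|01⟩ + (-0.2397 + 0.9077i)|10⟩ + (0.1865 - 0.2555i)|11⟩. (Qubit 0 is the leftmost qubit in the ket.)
-0.1296|00⟩ + (0.04068 + 0.0159i)|01⟩ + (-0.03762 + 0.4612i)|10⟩ + (-0.3014 + 0.8225i)|11⟩

C-H leaves the control-|0⟩ kets |00⟩, |01⟩ unchanged and applies H to qubit 1 on the control-|1⟩ pair (|10⟩, |11⟩).
H = [[1/√2, 1/√2], [1/√2, -1/√2]].
With a = amp(|10⟩) = (-0.2397 + 0.9077i) and b = amp(|11⟩) = (0.1865 - 0.2555i):
new amp(|10⟩) = (1/√2)·a + (1/√2)·b = (-0.03762 + 0.4612i)
new amp(|11⟩) = (1/√2)·a + (-1/√2)·b = (-0.3014 + 0.8225i)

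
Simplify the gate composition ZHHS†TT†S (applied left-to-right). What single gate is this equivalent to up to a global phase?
Z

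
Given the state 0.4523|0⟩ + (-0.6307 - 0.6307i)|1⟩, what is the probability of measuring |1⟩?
0.7956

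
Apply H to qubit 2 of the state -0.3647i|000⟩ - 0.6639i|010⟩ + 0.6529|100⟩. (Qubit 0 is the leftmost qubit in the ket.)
-0.2579i|000⟩ - 0.2579i|001⟩ - 0.4694i|010⟩ - 0.4694i|011⟩ + 0.4617|100⟩ + 0.4617|101⟩

H on qubit 2 mixes each pair of kets that differ only in qubit 2: amplitudes (a, b) of (|…0…⟩, |…1…⟩) become ((a + b)/√2, (a − b)/√2). Kets absent from the input have amplitude 0.
(|000⟩, |001⟩): (a, b) = (-0.3647i, 0) → (-0.2579i, -0.2579i)
(|010⟩, |011⟩): (a, b) = (-0.6639i, 0) → (-0.4694i, -0.4694i)
(|100⟩, |101⟩): (a, b) = (0.6529, 0) → (0.4617, 0.4617)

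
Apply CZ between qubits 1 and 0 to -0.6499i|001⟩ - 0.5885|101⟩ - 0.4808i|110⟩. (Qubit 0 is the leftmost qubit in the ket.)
-0.6499i|001⟩ - 0.5885|101⟩ + 0.4808i|110⟩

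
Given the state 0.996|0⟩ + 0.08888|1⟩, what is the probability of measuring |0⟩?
0.992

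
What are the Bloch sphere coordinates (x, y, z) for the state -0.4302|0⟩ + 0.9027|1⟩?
(-0.7767, 0, -0.6298)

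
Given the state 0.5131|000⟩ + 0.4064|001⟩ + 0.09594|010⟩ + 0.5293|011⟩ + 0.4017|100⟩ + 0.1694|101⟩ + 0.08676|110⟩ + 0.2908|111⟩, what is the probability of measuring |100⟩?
0.1614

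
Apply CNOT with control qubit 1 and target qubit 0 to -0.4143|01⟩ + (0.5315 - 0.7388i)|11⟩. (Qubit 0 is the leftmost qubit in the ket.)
(0.5315 - 0.7388i)|01⟩ - 0.4143|11⟩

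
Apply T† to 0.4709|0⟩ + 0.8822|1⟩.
0.4709|0⟩ + (0.6238 - 0.6238i)|1⟩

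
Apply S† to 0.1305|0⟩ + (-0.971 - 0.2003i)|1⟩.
0.1305|0⟩ + (-0.2003 + 0.971i)|1⟩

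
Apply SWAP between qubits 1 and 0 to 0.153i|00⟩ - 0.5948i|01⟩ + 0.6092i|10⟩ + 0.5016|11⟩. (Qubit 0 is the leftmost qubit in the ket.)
0.153i|00⟩ + 0.6092i|01⟩ - 0.5948i|10⟩ + 0.5016|11⟩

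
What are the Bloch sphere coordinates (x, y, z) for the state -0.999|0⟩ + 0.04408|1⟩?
(-0.08807, 0, 0.9961)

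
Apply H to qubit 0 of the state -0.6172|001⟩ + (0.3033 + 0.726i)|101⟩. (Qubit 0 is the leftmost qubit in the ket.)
(-0.222 + 0.5134i)|001⟩ + (-0.6509 - 0.5134i)|101⟩

H on qubit 0 mixes each pair of kets that differ only in qubit 0: amplitudes (a, b) of (|…0…⟩, |…1…⟩) become ((a + b)/√2, (a − b)/√2). Kets absent from the input have amplitude 0.
(|001⟩, |101⟩): (a, b) = (-0.6172, (0.3033 + 0.726i)) → ((-0.222 + 0.5134i), (-0.6509 - 0.5134i))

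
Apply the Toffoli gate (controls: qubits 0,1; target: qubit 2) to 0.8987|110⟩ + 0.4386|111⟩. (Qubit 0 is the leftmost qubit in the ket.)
0.4386|110⟩ + 0.8987|111⟩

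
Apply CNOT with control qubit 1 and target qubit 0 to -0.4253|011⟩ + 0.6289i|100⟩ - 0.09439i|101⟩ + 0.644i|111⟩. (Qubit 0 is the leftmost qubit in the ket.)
0.644i|011⟩ + 0.6289i|100⟩ - 0.09439i|101⟩ - 0.4253|111⟩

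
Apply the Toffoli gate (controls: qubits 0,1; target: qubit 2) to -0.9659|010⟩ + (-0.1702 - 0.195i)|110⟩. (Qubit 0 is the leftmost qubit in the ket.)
-0.9659|010⟩ + (-0.1702 - 0.195i)|111⟩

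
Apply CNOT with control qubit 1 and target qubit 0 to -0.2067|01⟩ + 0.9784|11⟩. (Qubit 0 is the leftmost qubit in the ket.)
0.9784|01⟩ - 0.2067|11⟩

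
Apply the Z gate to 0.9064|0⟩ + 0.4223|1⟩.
0.9064|0⟩ - 0.4223|1⟩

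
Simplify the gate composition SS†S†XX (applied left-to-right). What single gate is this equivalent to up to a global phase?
S†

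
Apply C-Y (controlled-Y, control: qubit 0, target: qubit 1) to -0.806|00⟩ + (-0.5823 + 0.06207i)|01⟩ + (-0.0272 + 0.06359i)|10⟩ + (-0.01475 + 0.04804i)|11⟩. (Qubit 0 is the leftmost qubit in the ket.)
-0.806|00⟩ + (-0.5823 + 0.06207i)|01⟩ + (0.04804 + 0.01475i)|10⟩ + (-0.06359 - 0.0272i)|11⟩

C-Y leaves the control-|0⟩ kets |00⟩, |01⟩ unchanged and applies Y to qubit 1 on the control-|1⟩ pair (|10⟩, |11⟩).
Y = [[0, -i], [i, 0]].
With a = amp(|10⟩) = (-0.0272 + 0.06359i) and b = amp(|11⟩) = (-0.01475 + 0.04804i):
new amp(|10⟩) = (-i)·b = (0.04804 + 0.01475i)
new amp(|11⟩) = (i)·a = (-0.06359 - 0.0272i)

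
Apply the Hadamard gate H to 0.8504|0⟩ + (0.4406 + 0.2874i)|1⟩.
(0.9129 + 0.2032i)|0⟩ + (0.2898 - 0.2032i)|1⟩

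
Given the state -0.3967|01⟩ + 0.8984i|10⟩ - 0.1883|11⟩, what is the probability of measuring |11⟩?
0.03546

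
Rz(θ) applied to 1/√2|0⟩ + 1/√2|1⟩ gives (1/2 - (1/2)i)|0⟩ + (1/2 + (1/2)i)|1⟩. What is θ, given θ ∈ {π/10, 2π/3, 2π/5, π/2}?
π/2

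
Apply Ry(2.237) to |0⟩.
0.437|0⟩ + 0.8994|1⟩

Ry(2.237) = [[cos(θ/2), −sin(θ/2)], [sin(θ/2), cos(θ/2)]]; θ = 2.237, cos(θ/2) ≈ 0.437032, sin(θ/2) ≈ 0.899446.
With a = amp(|0⟩) = 1 and b = amp(|1⟩) = 0:
new amp(|0⟩) = (0.437032)·a + (-0.899446)·b = 0.437
new amp(|1⟩) = (0.899446)·a + (0.437032)·b = 0.8994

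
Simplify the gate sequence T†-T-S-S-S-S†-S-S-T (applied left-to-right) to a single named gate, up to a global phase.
T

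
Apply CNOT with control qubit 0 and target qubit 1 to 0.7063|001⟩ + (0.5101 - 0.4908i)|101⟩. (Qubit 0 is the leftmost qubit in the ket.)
0.7063|001⟩ + (0.5101 - 0.4908i)|111⟩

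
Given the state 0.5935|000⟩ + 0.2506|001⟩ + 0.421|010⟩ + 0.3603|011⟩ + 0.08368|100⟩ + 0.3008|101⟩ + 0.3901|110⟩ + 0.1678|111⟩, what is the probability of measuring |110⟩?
0.1522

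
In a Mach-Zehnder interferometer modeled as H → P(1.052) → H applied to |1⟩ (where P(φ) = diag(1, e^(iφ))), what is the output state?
(0.2521 - 0.4342i)|0⟩ + (0.7479 + 0.4342i)|1⟩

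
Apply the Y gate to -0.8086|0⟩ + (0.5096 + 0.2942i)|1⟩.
(0.2942 - 0.5096i)|0⟩ - 0.8086i|1⟩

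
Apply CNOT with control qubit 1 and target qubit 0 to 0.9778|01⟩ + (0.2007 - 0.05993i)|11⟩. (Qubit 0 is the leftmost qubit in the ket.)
(0.2007 - 0.05993i)|01⟩ + 0.9778|11⟩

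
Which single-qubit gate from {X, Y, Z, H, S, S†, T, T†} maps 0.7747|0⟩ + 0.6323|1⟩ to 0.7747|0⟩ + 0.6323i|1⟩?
S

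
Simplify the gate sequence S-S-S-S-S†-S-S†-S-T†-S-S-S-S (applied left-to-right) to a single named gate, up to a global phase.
T†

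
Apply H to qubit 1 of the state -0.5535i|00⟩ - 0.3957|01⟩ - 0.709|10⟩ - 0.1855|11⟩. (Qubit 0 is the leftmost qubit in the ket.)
(-0.2798 - 0.3914i)|00⟩ + (0.2798 - 0.3914i)|01⟩ - 0.6325|10⟩ - 0.3702|11⟩

H on qubit 1 mixes each pair of kets that differ only in qubit 1: amplitudes (a, b) of (|…0…⟩, |…1…⟩) become ((a + b)/√2, (a − b)/√2). Kets absent from the input have amplitude 0.
(|00⟩, |01⟩): (a, b) = (-0.5535i, -0.3957) → ((-0.2798 - 0.3914i), (0.2798 - 0.3914i))
(|10⟩, |11⟩): (a, b) = (-0.709, -0.1855) → (-0.6325, -0.3702)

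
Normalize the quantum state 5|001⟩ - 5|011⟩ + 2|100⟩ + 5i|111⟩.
0.5625|001⟩ - 0.5625|011⟩ + 0.225|100⟩ + 0.5625i|111⟩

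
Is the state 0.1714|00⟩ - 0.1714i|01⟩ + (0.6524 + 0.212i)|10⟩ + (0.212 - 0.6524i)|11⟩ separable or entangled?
Separable

Writing the state as a|00⟩ + b|01⟩ + c|10⟩ + d|11⟩, it is a product state iff ad − bc = 0.
Here (a, b, c, d) = (0.1714, -0.1714i, (0.6524 + 0.212i), (0.212 - 0.6524i)): ad − bc = (0.1714)(0.212 - 0.6524i) − (-0.1714i)(0.6524 + 0.212i) = 0, so the state is separable.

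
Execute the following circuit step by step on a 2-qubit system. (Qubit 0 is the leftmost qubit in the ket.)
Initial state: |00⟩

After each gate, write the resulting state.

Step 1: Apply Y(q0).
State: i|10⟩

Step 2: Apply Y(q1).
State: -|11⟩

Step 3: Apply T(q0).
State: (-1/√2 - (1/√2)i)|11⟩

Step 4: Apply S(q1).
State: (1/√2 - (1/√2)i)|11⟩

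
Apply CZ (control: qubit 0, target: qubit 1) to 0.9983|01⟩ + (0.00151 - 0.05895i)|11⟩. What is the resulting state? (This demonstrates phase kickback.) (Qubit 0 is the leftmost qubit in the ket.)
0.9983|01⟩ + (-0.00151 + 0.05895i)|11⟩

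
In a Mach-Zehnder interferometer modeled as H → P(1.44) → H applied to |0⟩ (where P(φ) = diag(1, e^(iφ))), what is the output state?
(0.5652 + 0.4957i)|0⟩ + (0.4348 - 0.4957i)|1⟩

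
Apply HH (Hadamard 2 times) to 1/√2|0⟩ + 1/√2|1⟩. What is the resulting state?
1/√2|0⟩ + 1/√2|1⟩

H² = I, so an even number of Hadamards cancels: H^2 = I and the state is unchanged.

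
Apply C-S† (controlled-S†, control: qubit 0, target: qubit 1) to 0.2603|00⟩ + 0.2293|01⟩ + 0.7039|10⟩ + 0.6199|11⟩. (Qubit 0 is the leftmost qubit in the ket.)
0.2603|00⟩ + 0.2293|01⟩ + 0.7039|10⟩ - 0.6199i|11⟩

C-S† leaves the control-|0⟩ kets |00⟩, |01⟩ unchanged and applies S† to qubit 1 on the control-|1⟩ pair (|10⟩, |11⟩).
S† = [[1, 0], [0, -i]].
With a = amp(|10⟩) = 0.7039 and b = amp(|11⟩) = 0.6199:
new amp(|10⟩) = (1)·a = 0.7039
new amp(|11⟩) = (-i)·b = -0.6199i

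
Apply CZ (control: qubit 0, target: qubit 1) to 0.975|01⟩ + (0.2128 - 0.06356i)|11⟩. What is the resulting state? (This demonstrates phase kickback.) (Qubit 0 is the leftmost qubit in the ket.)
0.975|01⟩ + (-0.2128 + 0.06356i)|11⟩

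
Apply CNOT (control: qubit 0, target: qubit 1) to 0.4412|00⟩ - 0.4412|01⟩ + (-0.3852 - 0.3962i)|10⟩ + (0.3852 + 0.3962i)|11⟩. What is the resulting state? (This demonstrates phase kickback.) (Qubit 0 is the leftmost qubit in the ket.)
0.4412|00⟩ - 0.4412|01⟩ + (0.3852 + 0.3962i)|10⟩ + (-0.3852 - 0.3962i)|11⟩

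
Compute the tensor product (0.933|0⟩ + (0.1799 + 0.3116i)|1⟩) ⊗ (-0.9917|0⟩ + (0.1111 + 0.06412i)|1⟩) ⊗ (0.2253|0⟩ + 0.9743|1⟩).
-0.2085|000⟩ - 0.9015|001⟩ + (0.02335 + 0.01348i)|010⟩ + (0.101 + 0.05829i)|011⟩ + (-0.0402 - 0.06962i)|100⟩ + (-0.1738 - 0.3011i)|101⟩ + (0.000001599 + 0.0104i)|110⟩ + (0.000006916 + 0.04497i)|111⟩

amp(|b₁b₂…⟩) = product of the factor amplitudes for bits b₁, b₂, …; only kets whose every factor amplitude is nonzero survive.
|000⟩: (0.933)(-0.9917)(0.2253) = -0.2085
|001⟩: (0.933)(-0.9917)(0.9743) = -0.9015
|010⟩: (0.933)(0.1111 + 0.06412i)(0.2253) = (0.02335 + 0.01348i)
|011⟩: (0.933)(0.1111 + 0.06412i)(0.9743) = (0.101 + 0.05829i)
|100⟩: (0.1799 + 0.3116i)(-0.9917)(0.2253) = (-0.0402 - 0.06962i)
|101⟩: (0.1799 + 0.3116i)(-0.9917)(0.9743) = (-0.1738 - 0.3011i)
|110⟩: (0.1799 + 0.3116i)(0.1111 + 0.06412i)(0.2253) = (0.000001599 + 0.0104i)
|111⟩: (0.1799 + 0.3116i)(0.1111 + 0.06412i)(0.9743) = (0.000006916 + 0.04497i)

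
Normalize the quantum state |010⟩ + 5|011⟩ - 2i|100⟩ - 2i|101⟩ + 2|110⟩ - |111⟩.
0.1601|010⟩ + 0.8006|011⟩ - 0.3203i|100⟩ - 0.3203i|101⟩ + 0.3203|110⟩ - 0.1601|111⟩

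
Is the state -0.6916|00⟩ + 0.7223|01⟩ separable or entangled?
Separable

Writing the state as a|00⟩ + b|01⟩ + c|10⟩ + d|11⟩, it is a product state iff ad − bc = 0.
Here (a, b, c, d) = (-0.6916, 0.7223, 0, 0): ad − bc = (-0.6916)(0) − (0.7223)(0) = 0, so the state is separable.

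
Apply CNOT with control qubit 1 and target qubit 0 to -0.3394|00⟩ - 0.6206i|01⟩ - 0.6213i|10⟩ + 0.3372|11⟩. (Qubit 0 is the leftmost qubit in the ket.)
-0.3394|00⟩ + 0.3372|01⟩ - 0.6213i|10⟩ - 0.6206i|11⟩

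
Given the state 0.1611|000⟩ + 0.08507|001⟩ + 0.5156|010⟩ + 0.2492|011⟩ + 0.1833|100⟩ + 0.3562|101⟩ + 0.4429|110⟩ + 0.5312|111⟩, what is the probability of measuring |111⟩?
0.2822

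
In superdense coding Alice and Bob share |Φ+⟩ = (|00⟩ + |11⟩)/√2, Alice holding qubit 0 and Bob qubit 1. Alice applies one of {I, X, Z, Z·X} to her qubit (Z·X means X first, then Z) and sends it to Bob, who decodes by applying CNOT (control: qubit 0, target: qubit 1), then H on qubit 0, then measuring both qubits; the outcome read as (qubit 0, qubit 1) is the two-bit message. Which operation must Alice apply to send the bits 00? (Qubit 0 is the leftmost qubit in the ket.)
I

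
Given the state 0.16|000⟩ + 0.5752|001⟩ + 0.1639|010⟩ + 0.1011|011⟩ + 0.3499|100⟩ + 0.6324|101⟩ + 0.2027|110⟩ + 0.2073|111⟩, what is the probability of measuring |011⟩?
0.01022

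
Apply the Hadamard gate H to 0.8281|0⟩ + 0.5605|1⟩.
0.9819|0⟩ + 0.1892|1⟩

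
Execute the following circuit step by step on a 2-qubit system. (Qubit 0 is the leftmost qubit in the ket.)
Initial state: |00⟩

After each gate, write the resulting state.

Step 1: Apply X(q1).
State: |01⟩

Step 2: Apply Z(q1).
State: -|01⟩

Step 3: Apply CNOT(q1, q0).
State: -|11⟩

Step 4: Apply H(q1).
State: -1/√2|10⟩ + 1/√2|11⟩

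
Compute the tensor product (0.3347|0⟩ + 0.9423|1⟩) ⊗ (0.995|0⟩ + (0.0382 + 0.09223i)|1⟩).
0.333|00⟩ + (0.01279 + 0.03087i)|01⟩ + 0.9376|10⟩ + (0.036 + 0.08691i)|11⟩

amp(|b₁b₂…⟩) = product of the factor amplitudes for bits b₁, b₂, …; only kets whose every factor amplitude is nonzero survive.
|00⟩: (0.3347)(0.995) = 0.333
|01⟩: (0.3347)(0.0382 + 0.09223i) = (0.01279 + 0.03087i)
|10⟩: (0.9423)(0.995) = 0.9376
|11⟩: (0.9423)(0.0382 + 0.09223i) = (0.036 + 0.08691i)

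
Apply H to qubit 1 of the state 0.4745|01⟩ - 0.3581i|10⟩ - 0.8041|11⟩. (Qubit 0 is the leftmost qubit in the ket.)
0.3355|00⟩ - 0.3355|01⟩ + (-0.5686 - 0.2532i)|10⟩ + (0.5686 - 0.2532i)|11⟩

H on qubit 1 mixes each pair of kets that differ only in qubit 1: amplitudes (a, b) of (|…0…⟩, |…1…⟩) become ((a + b)/√2, (a − b)/√2). Kets absent from the input have amplitude 0.
(|00⟩, |01⟩): (a, b) = (0, 0.4745) → (0.3355, -0.3355)
(|10⟩, |11⟩): (a, b) = (-0.3581i, -0.8041) → ((-0.5686 - 0.2532i), (0.5686 - 0.2532i))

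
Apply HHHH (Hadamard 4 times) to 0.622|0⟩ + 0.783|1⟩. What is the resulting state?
0.622|0⟩ + 0.783|1⟩

H² = I, so an even number of Hadamards cancels: H^4 = I and the state is unchanged.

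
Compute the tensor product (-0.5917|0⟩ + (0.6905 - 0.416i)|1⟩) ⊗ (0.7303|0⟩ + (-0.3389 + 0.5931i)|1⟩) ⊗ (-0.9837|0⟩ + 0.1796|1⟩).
0.4251|000⟩ - 0.07761|001⟩ + (-0.1973 + 0.3452i)|010⟩ + (0.03601 - 0.06303i)|011⟩ + (-0.4961 + 0.2989i)|100⟩ + (0.09057 - 0.05456i)|101⟩ + (-0.01251 - 0.5415i)|110⟩ + (0.002284 + 0.09887i)|111⟩

amp(|b₁b₂…⟩) = product of the factor amplitudes for bits b₁, b₂, …; only kets whose every factor amplitude is nonzero survive.
|000⟩: (-0.5917)(0.7303)(-0.9837) = 0.4251
|001⟩: (-0.5917)(0.7303)(0.1796) = -0.07761
|010⟩: (-0.5917)(-0.3389 + 0.5931i)(-0.9837) = (-0.1973 + 0.3452i)
|011⟩: (-0.5917)(-0.3389 + 0.5931i)(0.1796) = (0.03601 - 0.06303i)
|100⟩: (0.6905 - 0.416i)(0.7303)(-0.9837) = (-0.4961 + 0.2989i)
|101⟩: (0.6905 - 0.416i)(0.7303)(0.1796) = (0.09057 - 0.05456i)
|110⟩: (0.6905 - 0.416i)(-0.3389 + 0.5931i)(-0.9837) = (-0.01251 - 0.5415i)
|111⟩: (0.6905 - 0.416i)(-0.3389 + 0.5931i)(0.1796) = (0.002284 + 0.09887i)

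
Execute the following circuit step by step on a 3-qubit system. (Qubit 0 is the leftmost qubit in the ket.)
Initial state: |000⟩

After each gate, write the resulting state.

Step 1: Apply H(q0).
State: 1/√2|000⟩ + 1/√2|100⟩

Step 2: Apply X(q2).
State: 1/√2|001⟩ + 1/√2|101⟩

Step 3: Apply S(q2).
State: (1/√2)i|001⟩ + (1/√2)i|101⟩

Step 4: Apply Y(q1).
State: -1/√2|011⟩ - 1/√2|111⟩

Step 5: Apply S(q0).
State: -1/√2|011⟩ - (1/√2)i|111⟩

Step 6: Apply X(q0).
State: -(1/√2)i|011⟩ - 1/√2|111⟩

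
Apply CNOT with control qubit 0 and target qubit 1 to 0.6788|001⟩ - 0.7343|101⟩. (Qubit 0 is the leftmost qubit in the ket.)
0.6788|001⟩ - 0.7343|111⟩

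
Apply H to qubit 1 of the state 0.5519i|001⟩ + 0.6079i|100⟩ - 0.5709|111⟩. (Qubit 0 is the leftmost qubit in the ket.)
0.3903i|001⟩ + 0.3903i|011⟩ + 0.4299i|100⟩ - 0.4037|101⟩ + 0.4299i|110⟩ + 0.4037|111⟩

H on qubit 1 mixes each pair of kets that differ only in qubit 1: amplitudes (a, b) of (|…0…⟩, |…1…⟩) become ((a + b)/√2, (a − b)/√2). Kets absent from the input have amplitude 0.
(|001⟩, |011⟩): (a, b) = (0.5519i, 0) → (0.3903i, 0.3903i)
(|100⟩, |110⟩): (a, b) = (0.6079i, 0) → (0.4299i, 0.4299i)
(|101⟩, |111⟩): (a, b) = (0, -0.5709) → (-0.4037, 0.4037)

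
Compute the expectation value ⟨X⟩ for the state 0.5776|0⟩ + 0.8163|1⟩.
0.943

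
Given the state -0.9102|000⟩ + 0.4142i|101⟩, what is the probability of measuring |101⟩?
0.1716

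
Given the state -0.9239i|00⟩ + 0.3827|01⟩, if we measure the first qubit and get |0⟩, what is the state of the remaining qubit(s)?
-0.9239i|0⟩ + 0.3827|1⟩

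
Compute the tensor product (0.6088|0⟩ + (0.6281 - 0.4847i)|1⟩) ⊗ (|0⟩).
0.6088|00⟩ + (0.6281 - 0.4847i)|10⟩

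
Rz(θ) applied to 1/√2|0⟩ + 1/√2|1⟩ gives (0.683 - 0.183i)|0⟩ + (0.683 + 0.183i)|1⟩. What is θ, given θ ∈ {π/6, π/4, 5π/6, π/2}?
π/6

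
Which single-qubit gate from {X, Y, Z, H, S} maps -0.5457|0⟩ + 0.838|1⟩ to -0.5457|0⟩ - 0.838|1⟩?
Z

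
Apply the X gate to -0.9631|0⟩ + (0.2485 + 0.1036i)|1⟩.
(0.2485 + 0.1036i)|0⟩ - 0.9631|1⟩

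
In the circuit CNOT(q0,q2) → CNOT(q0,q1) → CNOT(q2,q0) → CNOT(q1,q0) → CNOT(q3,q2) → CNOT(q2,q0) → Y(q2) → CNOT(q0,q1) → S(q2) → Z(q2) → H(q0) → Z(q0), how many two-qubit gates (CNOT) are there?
7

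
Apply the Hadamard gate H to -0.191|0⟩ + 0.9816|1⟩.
0.559|0⟩ - 0.8292|1⟩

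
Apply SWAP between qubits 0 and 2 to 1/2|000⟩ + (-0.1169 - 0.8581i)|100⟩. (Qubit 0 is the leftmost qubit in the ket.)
1/2|000⟩ + (-0.1169 - 0.8581i)|001⟩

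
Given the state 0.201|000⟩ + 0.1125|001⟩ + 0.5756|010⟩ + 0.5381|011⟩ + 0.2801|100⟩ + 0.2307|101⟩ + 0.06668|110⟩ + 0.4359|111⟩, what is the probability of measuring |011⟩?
0.2896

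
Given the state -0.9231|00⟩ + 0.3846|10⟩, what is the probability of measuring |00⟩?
0.8521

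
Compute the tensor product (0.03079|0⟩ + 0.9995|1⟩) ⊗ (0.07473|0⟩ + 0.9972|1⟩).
0.002301|00⟩ + 0.0307|01⟩ + 0.07469|10⟩ + 0.9967|11⟩

amp(|b₁b₂…⟩) = product of the factor amplitudes for bits b₁, b₂, …; only kets whose every factor amplitude is nonzero survive.
|00⟩: (0.03079)(0.07473) = 0.002301
|01⟩: (0.03079)(0.9972) = 0.0307
|10⟩: (0.9995)(0.07473) = 0.07469
|11⟩: (0.9995)(0.9972) = 0.9967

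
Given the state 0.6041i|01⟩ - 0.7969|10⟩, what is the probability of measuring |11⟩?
0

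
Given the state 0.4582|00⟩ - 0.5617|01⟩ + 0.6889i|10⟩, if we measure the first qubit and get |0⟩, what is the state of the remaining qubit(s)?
0.6321|0⟩ - 0.7749|1⟩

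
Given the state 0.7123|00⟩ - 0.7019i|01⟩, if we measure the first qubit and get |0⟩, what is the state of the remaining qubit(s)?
0.7123|0⟩ - 0.7019i|1⟩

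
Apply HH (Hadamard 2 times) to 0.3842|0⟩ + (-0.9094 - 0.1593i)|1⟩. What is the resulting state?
0.3842|0⟩ + (-0.9094 - 0.1593i)|1⟩

H² = I, so an even number of Hadamards cancels: H^2 = I and the state is unchanged.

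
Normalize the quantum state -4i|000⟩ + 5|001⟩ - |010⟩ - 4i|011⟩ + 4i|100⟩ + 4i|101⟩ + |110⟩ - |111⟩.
-0.417i|000⟩ + 0.5213|001⟩ - 0.1043|010⟩ - 0.417i|011⟩ + 0.417i|100⟩ + 0.417i|101⟩ + 0.1043|110⟩ - 0.1043|111⟩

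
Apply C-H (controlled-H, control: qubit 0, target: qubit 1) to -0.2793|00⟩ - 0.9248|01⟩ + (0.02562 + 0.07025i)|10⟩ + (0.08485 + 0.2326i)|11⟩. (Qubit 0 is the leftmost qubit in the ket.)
-0.2793|00⟩ - 0.9248|01⟩ + (0.07811 + 0.2141i)|10⟩ + (-0.04188 - 0.1148i)|11⟩

C-H leaves the control-|0⟩ kets |00⟩, |01⟩ unchanged and applies H to qubit 1 on the control-|1⟩ pair (|10⟩, |11⟩).
H = [[1/√2, 1/√2], [1/√2, -1/√2]].
With a = amp(|10⟩) = (0.02562 + 0.07025i) and b = amp(|11⟩) = (0.08485 + 0.2326i):
new amp(|10⟩) = (1/√2)·a + (1/√2)·b = (0.07811 + 0.2141i)
new amp(|11⟩) = (1/√2)·a + (-1/√2)·b = (-0.04188 - 0.1148i)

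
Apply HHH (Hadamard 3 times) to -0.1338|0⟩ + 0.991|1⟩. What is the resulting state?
0.6061|0⟩ - 0.7954|1⟩

H² = I, so H^3 = H: a single Hadamard. With (a, b) = (-0.1338, 0.991), H gives ((a + b)/√2, (a − b)/√2) = (0.6061, -0.7954).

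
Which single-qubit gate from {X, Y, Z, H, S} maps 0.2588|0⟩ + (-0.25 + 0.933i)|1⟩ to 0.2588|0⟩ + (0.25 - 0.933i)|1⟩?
Z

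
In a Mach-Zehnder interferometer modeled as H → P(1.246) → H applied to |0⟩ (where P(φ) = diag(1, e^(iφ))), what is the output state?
(0.6596 + 0.4739i)|0⟩ + (0.3404 - 0.4739i)|1⟩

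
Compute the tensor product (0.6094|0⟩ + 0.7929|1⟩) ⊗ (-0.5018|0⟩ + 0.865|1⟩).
-0.3058|00⟩ + 0.5271|01⟩ - 0.3979|10⟩ + 0.6859|11⟩

amp(|b₁b₂…⟩) = product of the factor amplitudes for bits b₁, b₂, …; only kets whose every factor amplitude is nonzero survive.
|00⟩: (0.6094)(-0.5018) = -0.3058
|01⟩: (0.6094)(0.865) = 0.5271
|10⟩: (0.7929)(-0.5018) = -0.3979
|11⟩: (0.7929)(0.865) = 0.6859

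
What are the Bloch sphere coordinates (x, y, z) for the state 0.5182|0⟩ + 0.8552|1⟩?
(0.8863, 0, -0.4628)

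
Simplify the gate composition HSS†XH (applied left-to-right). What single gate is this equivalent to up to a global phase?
Z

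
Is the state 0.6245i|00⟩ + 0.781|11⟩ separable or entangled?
Entangled

Writing the state as a|00⟩ + b|01⟩ + c|10⟩ + d|11⟩, it is a product state iff ad − bc = 0.
Here (a, b, c, d) = (0.6245i, 0, 0, 0.781): ad − bc = (0.6245i)(0.781) − (0)(0) = 0.4877i ≠ 0, so the state is entangled.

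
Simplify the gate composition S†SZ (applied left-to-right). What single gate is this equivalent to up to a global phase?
Z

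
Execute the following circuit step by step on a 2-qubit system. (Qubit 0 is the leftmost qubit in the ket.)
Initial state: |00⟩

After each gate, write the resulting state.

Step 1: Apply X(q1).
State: |01⟩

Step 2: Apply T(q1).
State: (1/√2 + (1/√2)i)|01⟩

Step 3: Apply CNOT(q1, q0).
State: (1/√2 + (1/√2)i)|11⟩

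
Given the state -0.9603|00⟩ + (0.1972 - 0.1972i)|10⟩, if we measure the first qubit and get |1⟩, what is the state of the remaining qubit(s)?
(1/√2 - (1/√2)i)|0⟩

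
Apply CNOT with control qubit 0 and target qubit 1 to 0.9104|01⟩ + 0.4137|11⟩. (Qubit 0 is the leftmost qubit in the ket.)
0.9104|01⟩ + 0.4137|10⟩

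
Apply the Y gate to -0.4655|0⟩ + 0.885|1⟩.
-0.885i|0⟩ - 0.4655i|1⟩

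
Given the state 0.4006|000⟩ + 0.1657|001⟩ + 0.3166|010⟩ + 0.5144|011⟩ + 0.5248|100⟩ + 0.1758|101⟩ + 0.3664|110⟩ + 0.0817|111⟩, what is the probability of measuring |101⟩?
0.03091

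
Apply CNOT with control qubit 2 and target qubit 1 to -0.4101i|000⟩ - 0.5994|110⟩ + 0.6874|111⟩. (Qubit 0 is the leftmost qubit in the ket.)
-0.4101i|000⟩ + 0.6874|101⟩ - 0.5994|110⟩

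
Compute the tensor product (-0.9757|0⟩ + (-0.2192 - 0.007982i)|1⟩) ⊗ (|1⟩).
-0.9757|01⟩ + (-0.2192 - 0.007982i)|11⟩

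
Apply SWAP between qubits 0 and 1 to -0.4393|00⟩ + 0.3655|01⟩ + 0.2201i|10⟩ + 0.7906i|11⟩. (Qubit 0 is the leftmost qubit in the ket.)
-0.4393|00⟩ + 0.2201i|01⟩ + 0.3655|10⟩ + 0.7906i|11⟩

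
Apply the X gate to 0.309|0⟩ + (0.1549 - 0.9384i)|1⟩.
(0.1549 - 0.9384i)|0⟩ + 0.309|1⟩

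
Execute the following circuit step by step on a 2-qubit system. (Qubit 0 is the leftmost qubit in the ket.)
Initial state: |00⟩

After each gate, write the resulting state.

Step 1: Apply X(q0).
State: |10⟩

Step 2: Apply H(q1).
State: 1/√2|10⟩ + 1/√2|11⟩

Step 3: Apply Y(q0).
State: -(1/√2)i|00⟩ - (1/√2)i|01⟩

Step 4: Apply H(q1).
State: -i|00⟩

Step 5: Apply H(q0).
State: -(1/√2)i|00⟩ - (1/√2)i|10⟩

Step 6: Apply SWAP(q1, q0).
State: -(1/√2)i|00⟩ - (1/√2)i|01⟩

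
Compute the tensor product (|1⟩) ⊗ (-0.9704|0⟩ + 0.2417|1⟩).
-0.9704|10⟩ + 0.2417|11⟩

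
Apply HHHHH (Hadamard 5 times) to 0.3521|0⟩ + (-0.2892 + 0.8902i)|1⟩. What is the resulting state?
(0.04448 + 0.6295i)|0⟩ + (0.4535 - 0.6295i)|1⟩

H² = I, so H^5 = H: a single Hadamard. With (a, b) = (0.3521, (-0.2892 + 0.8902i)), H gives ((a + b)/√2, (a − b)/√2) = ((0.04448 + 0.6295i), (0.4535 - 0.6295i)).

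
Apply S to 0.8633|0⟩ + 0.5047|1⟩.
0.8633|0⟩ + 0.5047i|1⟩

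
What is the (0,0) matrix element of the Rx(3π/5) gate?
0.5878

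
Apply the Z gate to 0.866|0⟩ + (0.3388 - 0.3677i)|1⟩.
0.866|0⟩ + (-0.3388 + 0.3677i)|1⟩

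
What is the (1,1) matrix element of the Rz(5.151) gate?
(-0.844 + 0.5363i)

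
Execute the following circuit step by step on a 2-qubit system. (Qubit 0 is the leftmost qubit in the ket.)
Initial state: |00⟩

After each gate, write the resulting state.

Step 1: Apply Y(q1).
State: i|01⟩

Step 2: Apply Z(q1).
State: -i|01⟩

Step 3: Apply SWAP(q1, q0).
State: -i|10⟩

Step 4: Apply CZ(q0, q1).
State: -i|10⟩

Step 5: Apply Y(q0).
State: -|00⟩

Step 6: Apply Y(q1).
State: -i|01⟩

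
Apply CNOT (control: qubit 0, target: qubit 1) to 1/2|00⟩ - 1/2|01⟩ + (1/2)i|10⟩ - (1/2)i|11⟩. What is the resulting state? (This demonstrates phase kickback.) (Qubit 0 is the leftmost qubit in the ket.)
1/2|00⟩ - 1/2|01⟩ - (1/2)i|10⟩ + (1/2)i|11⟩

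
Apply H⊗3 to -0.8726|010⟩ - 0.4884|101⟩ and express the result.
-0.4812|000⟩ - 0.1358|001⟩ + 0.1358|010⟩ + 0.4812|011⟩ - 0.1358|100⟩ - 0.4812|101⟩ + 0.4812|110⟩ + 0.1358|111⟩

H⊗3 gives amp(|y⟩) = (1/2√2) Σ_x (−1)^(x·y) amp(|x⟩), where x·y is the number of positions in which both x and y have a 1.
|000⟩: (-0.8726 - 0.4884)/(2√2) = -0.4812
|001⟩: (-0.8726 + 0.4884)/(2√2) = -0.1358
|010⟩: (0.8726 - 0.4884)/(2√2) = 0.1358
|011⟩: (0.8726 + 0.4884)/(2√2) = 0.4812
|100⟩: (-0.8726 + 0.4884)/(2√2) = -0.1358
|101⟩: (-0.8726 - 0.4884)/(2√2) = -0.4812
|110⟩: (0.8726 + 0.4884)/(2√2) = 0.4812
|111⟩: (0.8726 - 0.4884)/(2√2) = 0.1358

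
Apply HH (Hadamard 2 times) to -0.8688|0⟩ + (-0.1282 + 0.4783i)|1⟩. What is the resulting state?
-0.8688|0⟩ + (-0.1282 + 0.4783i)|1⟩

H² = I, so an even number of Hadamards cancels: H^2 = I and the state is unchanged.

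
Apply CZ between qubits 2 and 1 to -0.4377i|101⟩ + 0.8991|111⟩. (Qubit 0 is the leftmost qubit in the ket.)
-0.4377i|101⟩ - 0.8991|111⟩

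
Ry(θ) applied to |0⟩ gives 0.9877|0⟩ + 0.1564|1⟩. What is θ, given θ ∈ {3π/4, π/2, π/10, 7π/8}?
π/10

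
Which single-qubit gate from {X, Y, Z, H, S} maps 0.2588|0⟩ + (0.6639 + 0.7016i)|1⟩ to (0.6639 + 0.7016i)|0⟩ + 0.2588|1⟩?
X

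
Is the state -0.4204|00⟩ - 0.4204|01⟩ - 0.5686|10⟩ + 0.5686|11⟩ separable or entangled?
Entangled

Writing the state as a|00⟩ + b|01⟩ + c|10⟩ + d|11⟩, it is a product state iff ad − bc = 0.
Here (a, b, c, d) = (-0.4204, -0.4204, -0.5686, 0.5686): ad − bc = (-0.4204)(0.5686) − (-0.4204)(-0.5686) = -0.4781 ≠ 0, so the state is entangled.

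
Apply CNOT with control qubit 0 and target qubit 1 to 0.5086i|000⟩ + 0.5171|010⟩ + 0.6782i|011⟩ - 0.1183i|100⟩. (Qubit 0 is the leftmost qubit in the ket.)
0.5086i|000⟩ + 0.5171|010⟩ + 0.6782i|011⟩ - 0.1183i|110⟩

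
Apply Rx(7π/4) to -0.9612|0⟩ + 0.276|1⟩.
(0.888 - 0.1056i)|0⟩ + (-0.255 + 0.3678i)|1⟩

Rx(7π/4) = [[cos(θ/2), −i·sin(θ/2)], [−i·sin(θ/2), cos(θ/2)]]; θ = 7π/4, cos(θ/2) ≈ -0.92388, sin(θ/2) ≈ 0.382683.
With a = amp(|0⟩) = -0.9612 and b = amp(|1⟩) = 0.276:
new amp(|0⟩) = (-0.92388)·a + (-0.382683i)·b = (0.888 - 0.1056i)
new amp(|1⟩) = (-0.382683i)·a + (-0.92388)·b = (-0.255 + 0.3678i)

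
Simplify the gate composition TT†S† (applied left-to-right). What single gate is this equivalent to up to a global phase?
S†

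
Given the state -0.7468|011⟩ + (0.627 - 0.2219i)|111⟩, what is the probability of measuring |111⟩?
0.4424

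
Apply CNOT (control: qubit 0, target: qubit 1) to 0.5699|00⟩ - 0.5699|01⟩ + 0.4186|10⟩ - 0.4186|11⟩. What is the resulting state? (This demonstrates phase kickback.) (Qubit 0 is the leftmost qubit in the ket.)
0.5699|00⟩ - 0.5699|01⟩ - 0.4186|10⟩ + 0.4186|11⟩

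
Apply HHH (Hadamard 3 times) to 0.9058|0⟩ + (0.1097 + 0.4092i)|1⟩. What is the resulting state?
(0.7181 + 0.2893i)|0⟩ + (0.5629 - 0.2893i)|1⟩

H² = I, so H^3 = H: a single Hadamard. With (a, b) = (0.9058, (0.1097 + 0.4092i)), H gives ((a + b)/√2, (a − b)/√2) = ((0.7181 + 0.2893i), (0.5629 - 0.2893i)).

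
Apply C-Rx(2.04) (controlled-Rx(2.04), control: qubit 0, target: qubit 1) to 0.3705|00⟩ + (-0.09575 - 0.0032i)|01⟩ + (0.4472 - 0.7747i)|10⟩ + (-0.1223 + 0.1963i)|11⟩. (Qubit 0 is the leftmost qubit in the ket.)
0.3705|00⟩ + (-0.09575 - 0.0032i)|01⟩ + (0.4013 - 0.3012i)|10⟩ + (-0.7241 - 0.2783i)|11⟩

C-Rx(2.04) leaves the control-|0⟩ kets |00⟩, |01⟩ unchanged and applies Rx(2.04) to qubit 1 on the control-|1⟩ pair (|10⟩, |11⟩).
Rx(2.04) = [[cos(θ/2), −i·sin(θ/2)], [−i·sin(θ/2), cos(θ/2)]]; θ = 2.04, cos(θ/2) ≈ 0.523366, sin(θ/2) ≈ 0.852108.
With a = amp(|10⟩) = (0.4472 - 0.7747i) and b = amp(|11⟩) = (-0.1223 + 0.1963i):
new amp(|10⟩) = (0.523366)·a + (-0.852108i)·b = (0.4013 - 0.3012i)
new amp(|11⟩) = (-0.852108i)·a + (0.523366)·b = (-0.7241 - 0.2783i)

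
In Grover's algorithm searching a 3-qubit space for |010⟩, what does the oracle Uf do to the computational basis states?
Uf|x⟩ = -|x⟩ if x = 010, else |x⟩ (phase flip on target)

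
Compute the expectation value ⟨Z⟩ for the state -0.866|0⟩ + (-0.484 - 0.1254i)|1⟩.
0.5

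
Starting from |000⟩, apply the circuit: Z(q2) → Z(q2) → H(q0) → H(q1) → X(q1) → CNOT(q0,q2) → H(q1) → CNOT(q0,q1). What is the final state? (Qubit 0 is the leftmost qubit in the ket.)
1/√2|000⟩ + 1/√2|111⟩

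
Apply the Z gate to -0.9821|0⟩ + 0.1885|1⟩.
-0.9821|0⟩ - 0.1885|1⟩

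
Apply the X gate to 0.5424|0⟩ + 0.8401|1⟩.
0.8401|0⟩ + 0.5424|1⟩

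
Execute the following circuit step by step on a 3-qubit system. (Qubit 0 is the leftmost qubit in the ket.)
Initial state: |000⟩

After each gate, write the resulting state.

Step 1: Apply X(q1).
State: |010⟩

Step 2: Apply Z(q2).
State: |010⟩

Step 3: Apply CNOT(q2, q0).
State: |010⟩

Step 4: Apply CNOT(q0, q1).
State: |010⟩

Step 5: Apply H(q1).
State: 1/√2|000⟩ - 1/√2|010⟩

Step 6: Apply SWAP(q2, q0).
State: 1/√2|000⟩ - 1/√2|010⟩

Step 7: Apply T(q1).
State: 1/√2|000⟩ + (-1/2 - (1/2)i)|010⟩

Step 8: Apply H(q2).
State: 1/2|000⟩ + 1/2|001⟩ + (-1/√8 - (1/√8)i)|010⟩ + (-1/√8 - (1/√8)i)|011⟩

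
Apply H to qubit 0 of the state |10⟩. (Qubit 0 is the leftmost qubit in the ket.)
1/√2|00⟩ - 1/√2|10⟩

H on qubit 0 mixes each pair of kets that differ only in qubit 0: amplitudes (a, b) of (|…0…⟩, |…1…⟩) become ((a + b)/√2, (a − b)/√2). Kets absent from the input have amplitude 0.
(|00⟩, |10⟩): (a, b) = (0, 1) → (1/√2, -1/√2)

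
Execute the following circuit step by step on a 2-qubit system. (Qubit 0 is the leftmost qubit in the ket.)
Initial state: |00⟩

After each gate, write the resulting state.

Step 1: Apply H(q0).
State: 1/√2|00⟩ + 1/√2|10⟩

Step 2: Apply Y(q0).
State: -(1/√2)i|00⟩ + (1/√2)i|10⟩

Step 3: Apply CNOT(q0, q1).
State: -(1/√2)i|00⟩ + (1/√2)i|11⟩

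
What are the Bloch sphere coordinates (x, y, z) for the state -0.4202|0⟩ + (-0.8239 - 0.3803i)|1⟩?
(0.6924, 0.3196, -0.6469)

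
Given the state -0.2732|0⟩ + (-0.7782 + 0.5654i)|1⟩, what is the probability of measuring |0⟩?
0.07464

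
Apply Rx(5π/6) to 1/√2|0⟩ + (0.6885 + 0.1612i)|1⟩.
(0.3387 - 0.665i)|0⟩ + (0.1782 - 0.6413i)|1⟩

Rx(5π/6) = [[cos(θ/2), −i·sin(θ/2)], [−i·sin(θ/2), cos(θ/2)]]; θ = 5π/6, cos(θ/2) ≈ 0.258819, sin(θ/2) ≈ 0.965926.
With a = amp(|0⟩) = 1/√2 and b = amp(|1⟩) = (0.6885 + 0.1612i):
new amp(|0⟩) = (0.258819)·a + (-0.965926i)·b = (0.3387 - 0.665i)
new amp(|1⟩) = (-0.965926i)·a + (0.258819)·b = (0.1782 - 0.6413i)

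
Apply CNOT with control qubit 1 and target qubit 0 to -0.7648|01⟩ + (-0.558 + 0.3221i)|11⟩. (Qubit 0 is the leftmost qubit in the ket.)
(-0.558 + 0.3221i)|01⟩ - 0.7648|11⟩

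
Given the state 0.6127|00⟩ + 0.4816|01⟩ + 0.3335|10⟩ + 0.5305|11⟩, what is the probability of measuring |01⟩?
0.2319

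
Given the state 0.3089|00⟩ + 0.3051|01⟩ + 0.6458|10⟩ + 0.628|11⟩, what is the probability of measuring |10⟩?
0.4171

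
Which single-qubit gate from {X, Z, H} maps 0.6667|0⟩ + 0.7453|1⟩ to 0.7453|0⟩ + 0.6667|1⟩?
X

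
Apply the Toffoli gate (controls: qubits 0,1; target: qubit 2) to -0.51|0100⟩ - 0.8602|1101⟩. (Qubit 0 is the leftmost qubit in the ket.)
-0.51|0100⟩ - 0.8602|1111⟩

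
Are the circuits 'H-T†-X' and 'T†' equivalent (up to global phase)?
No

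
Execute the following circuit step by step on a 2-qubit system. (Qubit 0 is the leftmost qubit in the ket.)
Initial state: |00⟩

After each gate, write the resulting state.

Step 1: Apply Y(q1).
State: i|01⟩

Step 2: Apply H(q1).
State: (1/√2)i|00⟩ - (1/√2)i|01⟩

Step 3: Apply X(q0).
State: (1/√2)i|10⟩ - (1/√2)i|11⟩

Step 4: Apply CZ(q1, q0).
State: (1/√2)i|10⟩ + (1/√2)i|11⟩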